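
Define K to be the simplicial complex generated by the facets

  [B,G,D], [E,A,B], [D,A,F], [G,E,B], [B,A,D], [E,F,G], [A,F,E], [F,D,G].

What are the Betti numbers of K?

b_0 = 1, b_1 = 0, b_2 = 1.

K has 6 vertices, 12 edges, 8 triangles.
rank ∂_0 = 0, rank ∂_1 = 5 ⇒ b_0 = 6 − 0 − 5 = 1; all invariant factors of ∂_1 are 1 so no torsion. So H_0 ≅ Z.
rank ∂_1 = 5, rank ∂_2 = 7 ⇒ b_1 = 12 − 5 − 7 = 0; all invariant factors of ∂_2 are 1 so no torsion. So H_1 ≅ 0.
rank ∂_2 = 7, rank ∂_3 = 0 ⇒ b_2 = 8 − 7 − 0 = 1. So H_2 ≅ Z.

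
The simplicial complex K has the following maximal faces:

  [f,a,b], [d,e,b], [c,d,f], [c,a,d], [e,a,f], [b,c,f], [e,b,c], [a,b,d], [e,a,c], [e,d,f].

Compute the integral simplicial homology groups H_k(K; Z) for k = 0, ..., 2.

K has 6 vertices, 15 edges, 10 triangles.
rank ∂_0 = 0, rank ∂_1 = 5 ⇒ b_0 = 6 − 0 − 5 = 1; all invariant factors of ∂_1 are 1 so no torsion. So H_0 = Z.
rank ∂_1 = 5, rank ∂_2 = 10 ⇒ b_1 = 15 − 5 − 10 = 0; ∂_2 has invariant factor(s) [2] giving torsion. So H_1 = Z/2.
rank ∂_2 = 10, rank ∂_3 = 0 ⇒ b_2 = 10 − 10 − 0 = 0. So H_2 = 0.

H_0 ≅ Z,  H_1 ≅ Z/2,  H_2 = 0.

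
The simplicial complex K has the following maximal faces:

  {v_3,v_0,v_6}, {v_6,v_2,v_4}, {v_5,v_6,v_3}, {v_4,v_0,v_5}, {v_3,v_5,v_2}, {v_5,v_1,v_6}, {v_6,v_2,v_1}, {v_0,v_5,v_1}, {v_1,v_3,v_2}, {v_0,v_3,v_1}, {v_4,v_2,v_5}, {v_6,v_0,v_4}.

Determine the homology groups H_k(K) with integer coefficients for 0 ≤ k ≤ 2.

H_0 = Z,  H_1 = Z/2,  H_2 = 0.

Order the vertices as v_0 < v_1 < v_2 < v_3 < v_4 < v_5 < v_6. Listing each simplex with vertices in this order, K has dimension 2 with simplices:

  0-simplices (7): [v_0], [v_1], [v_2], [v_3], [v_4], [v_5], [v_6]
  1-simplices (18): (18 of them)
  2-simplices (12): (12 of them)

so the chain groups are C_0 ≅ Z^7, C_1 ≅ Z^18, C_2 ≅ Z^12.

Boundary ∂_1: C_1 → C_0 sends each edge [p,q] (with p < q) to q − p. For instance
  ∂[v_1,v_6] = [v_6] − [v_1].
This gives a 7×18 integer matrix of rank 6; reducing to Smith normal form yields diagonal entries (1,1,1,1,1,1).

The boundary map ∂_2: C_2 → C_1 acts by ∂[p,q,r] = [q,r] − [p,r] + [p,q]. For instance
  ∂[v_2,v_4,v_6] = [v_4,v_6] − [v_2,v_6] + [v_2,v_4],
  ∂[v_1,v_2,v_3] = [v_2,v_3] − [v_1,v_3] + [v_1,v_2].
This gives a 18×12 integer matrix of rank 12; reducing to Smith normal form yields diagonal entries (1,1,1,1,1,1,1,1,1,1,1,2).

Now H_k = ker ∂_k / im ∂_{k+1}, so:

  H_0: rank C_0 − rank ∂_1 = 7 − 6 = 1, and the invariant factors of ∂_1 are all 1, so H_0 ≅ Z.
  H_1: rank ker ∂_1 − rank ∂_2 = (18 − 6) − 12 = 0, and ∂_2 has invariant factor 2 > 1, so H_1 ≅ Z/2.
  H_2: rank ker ∂_2 − rank ∂_3 = (12 − 12) − 0 = 0, and there is no ∂_3, so H_2 ≅ 0.

As a check, the Euler characteristic is 7 − 18 + 12 = 1, which agrees with 1 − 0 + 0 = 1.
(K is a triangulation of the real projective plane RP^2.)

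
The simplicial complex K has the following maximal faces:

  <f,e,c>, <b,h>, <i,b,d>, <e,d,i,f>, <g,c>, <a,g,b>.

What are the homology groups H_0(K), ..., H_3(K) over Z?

Order the vertices as a < b < c < d < e < f < g < h < i. Listing each simplex with vertices in this order, K has dimension 3 with simplices:

  0-simplices (9): a, b, c, d, e, f, g, h, i
  1-simplices (15): ab, ag, bd, bg, bh, bi, ce, cf, cg, de, df, di, ef, ei, fi
  2-simplices (7): abg, bdi, cef, def, dei, dfi, efi
  3-simplices (1): defi

so the chain groups are C_0 ≅ Z^9, C_1 ≅ Z^15, C_2 ≅ Z^7, C_3 ≅ Z^1.

∂_1: C_1 → C_0 sends each edge [p,q] (with p < q) to q − p. For instance
  ∂bi = i − b.
The 9×15 boundary matrix has rank 8 and Smith normal form diag(1,1,1,1,1,1,1,1).

The boundary map ∂_2: C_2 → C_1 maps a triangle to the signed sum of its edges. For instance
  ∂def = ef − df + de,
  ∂dfi = fi − di + df.
The resulting 15×7 matrix has rank 6, and its Smith normal form has invariant factors (1,1,1,1,1,1).

∂_3: C_3 → C_2 sends each 3-simplex σ to the alternating sum Σ_i (−1)^i (σ with its i-th vertex removed). For instance
  ∂defi = efi − dfi + dei − def.
The 7×1 boundary matrix has rank 1 and Smith normal form diag(1).

Now H_k = ker ∂_k / im ∂_{k+1}, so:

  H_0: rank C_0 − rank ∂_1 = 9 − 8 = 1, and the invariant factors of ∂_1 are all 1, so H_0 = Z.
  H_1: rank ker ∂_1 − rank ∂_2 = (15 − 8) − 6 = 1, and the invariant factors of ∂_2 are all 1, so H_1 = Z.
  H_2: rank ker ∂_2 − rank ∂_3 = (7 − 6) − 1 = 0, and the invariant factors of ∂_3 are all 1, so H_2 = 0.
  H_3: rank ker ∂_3 − rank ∂_4 = (1 − 1) − 0 = 0, and there is no ∂_4, so H_3 = 0.

H_0 ≅ Z,  H_1 ≅ Z,  H_2 = 0,  H_3 = 0.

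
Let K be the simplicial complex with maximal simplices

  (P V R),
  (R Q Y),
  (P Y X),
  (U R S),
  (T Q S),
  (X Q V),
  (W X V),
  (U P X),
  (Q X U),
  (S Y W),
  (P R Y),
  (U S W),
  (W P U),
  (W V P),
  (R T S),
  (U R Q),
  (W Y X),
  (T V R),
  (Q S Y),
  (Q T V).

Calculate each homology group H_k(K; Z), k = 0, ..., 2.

H_0 ≅ Z,  H_1 ≅ Z ⊕ Z/2Z,  H_2 = 0.

Take the total order P < Q < R < S < T < U < V < W < X < Y on the vertex set. Then K (dimension 2) consists of the simplices:

  0-simplices (10): P, Q, R, S, T, U, V, W, X, Y
  1-simplices (30): PR, PU, PV, PW, PX, PY, QR, QS, QT, QU, QV, QX, QY, RS, RT, RU, RV, RY, ST, SU, SW, SY, TV, UW, UX, VW, VX, WX, WY, XY
  2-simplices (20): PRV, PRY, PUW, PUX, PVW, PXY, QRU, QRY, QST, QSY, QTV, QUX, QVX, RST, RSU, RTV, SUW, SWY, VWX, WXY

Hence C_0 ≅ Z^10, C_1 ≅ Z^30, C_2 ≅ Z^20.

Boundary ∂_1: C_1 → C_0 sends each edge [p,q] (with p < q) to q − p.
This gives a 10×30 integer matrix of rank 9; reducing to Smith normal form yields diagonal entries (1,1,1,1,1,1,1,1,1).

The boundary map ∂_2: C_2 → C_1 acts by ∂[p,q,r] = [q,r] − [p,r] + [p,q]. For instance
  ∂RTV = TV − RV + RT,
  ∂PUX = UX − PX + PU.
This gives a 30×20 integer matrix of rank 20; reducing to Smith normal form yields diagonal entries (1,1,1,1,1,1,1,1,1,1,1,1,1,1,1,1,1,1,1,2).

Reading off H_k = ker ∂_k / im ∂_{k+1}:

  H_0: rank C_0 − rank ∂_1 = 10 − 9 = 1, and the invariant factors of ∂_1 are all 1, so H_0 = Z.
  H_1: rank ker ∂_1 − rank ∂_2 = (30 − 9) − 20 = 1, and ∂_2 has invariant factor 2 > 1, so H_1 = Z ⊕ Z/2Z.
  H_2: rank ker ∂_2 − rank ∂_3 = (20 − 20) − 0 = 0, and there is no ∂_3, so H_2 = 0.

As a check, the Euler characteristic is 10 − 30 + 20 = 0, which agrees with 1 − 1 + 0 = 0.
(K is a triangulation of the Klein bottle.)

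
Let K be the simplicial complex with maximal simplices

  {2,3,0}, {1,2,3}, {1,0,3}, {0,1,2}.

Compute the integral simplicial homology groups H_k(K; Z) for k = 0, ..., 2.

H_0 ≅ Z,  H_1 = 0,  H_2 ≅ Z.

Order the vertices as 0 < 1 < 2 < 3. Listing each simplex with vertices in this order, K has dimension 2 with simplices:

  0-simplices (4): [0], [1], [2], [3]
  1-simplices (6): [0,1], [0,2], [0,3], [1,2], [1,3], [2,3]
  2-simplices (4): [0,1,2], [0,1,3], [0,2,3], [1,2,3]

Hence C_0 ≅ Z^4, C_1 ≅ Z^6, C_2 ≅ Z^4.

∂_1: C_1 → C_0 sends each edge [p,q] (with p < q) to q − p.
This gives a 4×6 integer matrix of rank 3; reducing to Smith normal form yields diagonal entries (1,1,1).

The boundary map ∂_2: C_2 → C_1 acts by ∂[p,q,r] = [q,r] − [p,r] + [p,q]. For instance
  ∂[0,2,3] = [2,3] − [0,3] + [0,2],
  ∂[0,1,2] = [1,2] − [0,2] + [0,1].
The 6×4 boundary matrix has rank 3 and Smith normal form diag(1,1,1).

Computing H_k = (kernel of ∂_k) / (image of ∂_{k+1}):

  H_0: rank C_0 − rank ∂_1 = 4 − 3 = 1, and the invariant factors of ∂_1 are all 1, so H_0 ≅ Z.
  H_1: rank ker ∂_1 − rank ∂_2 = (6 − 3) − 3 = 0, and the invariant factors of ∂_2 are all 1, so H_1 ≅ 0.
  H_2: rank ker ∂_2 − rank ∂_3 = (4 − 3) − 0 = 1, and there is no ∂_3, so H_2 ≅ Z.

As a check, the Euler characteristic is 4 − 6 + 4 = 2, which agrees with 1 − 0 + 1 = 2.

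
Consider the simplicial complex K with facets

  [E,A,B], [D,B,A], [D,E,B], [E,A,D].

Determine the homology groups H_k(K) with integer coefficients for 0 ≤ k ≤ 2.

Fix the vertex order A < B < D < E and write every simplex with vertices in increasing order. Then dim K = 2 and the simplices of K are:

  0-simplices (4): A, B, D, E
  1-simplices (6): AB, AD, AE, BD, BE, DE
  2-simplices (4): ABD, ABE, ADE, BDE

Hence C_0 ≅ Z^4, C_1 ≅ Z^6, C_2 ≅ Z^4.

Boundary ∂_1: C_1 → C_0 is given by ∂[p,q] = [q] − [p].
The resulting 4×6 matrix has rank 3, and its Smith normal form has invariant factors (1,1,1).

∂_2: C_2 → C_1 maps a triangle to the signed sum of its edges. For instance
  ∂ADE = DE − AE + AD,
  ∂BDE = DE − BE + BD.
The 6×4 boundary matrix has rank 3 and Smith normal form diag(1,1,1).

Computing H_k = (kernel of ∂_k) / (image of ∂_{k+1}):

  H_0: rank C_0 − rank ∂_1 = 4 − 3 = 1, and the invariant factors of ∂_1 are all 1, so H_0 = Z.
  H_1: rank ker ∂_1 − rank ∂_2 = (6 − 3) − 3 = 0, and the invariant factors of ∂_2 are all 1, so H_1 = 0.
  H_2: rank ker ∂_2 − rank ∂_3 = (4 − 3) − 0 = 1, and there is no ∂_3, so H_2 = Z.

As a check, the Euler characteristic is 4 − 6 + 4 = 2, which agrees with 1 − 0 + 1 = 2.

H_0 = Z,  H_1 = 0,  H_2 = Z.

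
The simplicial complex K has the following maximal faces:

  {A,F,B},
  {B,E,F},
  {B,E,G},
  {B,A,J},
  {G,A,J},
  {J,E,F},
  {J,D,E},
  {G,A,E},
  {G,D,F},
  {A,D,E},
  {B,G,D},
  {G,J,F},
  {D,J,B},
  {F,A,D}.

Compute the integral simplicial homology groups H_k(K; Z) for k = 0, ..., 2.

H_0 ≅ Z,  H_1 ≅ Z^2,  H_2 ≅ Z.

Fix the vertex order A < B < D < E < F < G < J and write every simplex with vertices in increasing order. Then dim K = 2 and the simplices of K are:

  0-simplices (7): A, B, D, E, F, G, J
  1-simplices (21): AB, AD, AE, AF, AG, AJ, BD, BE, BF, BG, BJ, DE, DF, DG, DJ, EF, EG, EJ, FG, FJ, GJ
  2-simplices (14): ABF, ABJ, ADE, ADF, AEG, AGJ, BDG, BDJ, BEF, BEG, DEJ, DFG, EFJ, FGJ

Hence C_0 ≅ Z^7, C_1 ≅ Z^21, C_2 ≅ Z^14.

Boundary ∂_1: C_1 → C_0 maps an edge to its endpoints' difference, ∂[p,q] = q − p.
This gives a 7×21 integer matrix of rank 6; reducing to Smith normal form yields diagonal entries (1,1,1,1,1,1).

∂_2: C_2 → C_1 maps a triangle to the signed sum of its edges. For instance
  ∂BDG = DG − BG + BD,
  ∂FGJ = GJ − FJ + FG.
The 21×14 boundary matrix has rank 13 and Smith normal form diag(1,1,1,1,1,1,1,1,1,1,1,1,1).

Computing H_k = (kernel of ∂_k) / (image of ∂_{k+1}):

  H_0: rank C_0 − rank ∂_1 = 7 − 6 = 1, and the invariant factors of ∂_1 are all 1, so H_0 ≅ Z.
  H_1: rank ker ∂_1 − rank ∂_2 = (21 − 6) − 13 = 2, and the invariant factors of ∂_2 are all 1, so H_1 ≅ Z^2.
  H_2: rank ker ∂_2 − rank ∂_3 = (14 − 13) − 0 = 1, and there is no ∂_3, so H_2 ≅ Z.

As a check, the Euler characteristic is 7 − 21 + 14 = 0, which agrees with 1 − 2 + 1 = 0.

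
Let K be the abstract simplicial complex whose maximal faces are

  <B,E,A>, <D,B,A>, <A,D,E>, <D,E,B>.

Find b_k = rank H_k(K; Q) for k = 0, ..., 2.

Order the vertices as A < B < D < E. Listing each simplex with vertices in this order, K has dimension 2 with simplices:

  0-simplices (4): A, B, D, E
  1-simplices (6): AB, AD, AE, BD, BE, DE
  2-simplices (4): ABD, ABE, ADE, BDE

so the chain groups are C_0 ≅ Z^4, C_1 ≅ Z^6, C_2 ≅ Z^4.

The boundary map ∂_1: C_1 → C_0 is given by ∂[p,q] = [q] − [p].
The 4×6 boundary matrix has rank 3 and Smith normal form diag(1,1,1).

∂_2: C_2 → C_1 maps a triangle to the signed sum of its edges. For instance
  ∂ABD = BD − AD + AB,
  ∂ABE = BE − AE + AB.
The 6×4 boundary matrix has rank 3 and Smith normal form diag(1,1,1).

From H_k ≅ ker(∂_k) / im(∂_{k+1}) we obtain:

  H_0: rank C_0 − rank ∂_1 = 4 − 3 = 1, and the invariant factors of ∂_1 are all 1, so H_0 = Z.
  H_1: rank ker ∂_1 − rank ∂_2 = (6 − 3) − 3 = 0, and the invariant factors of ∂_2 are all 1, so H_1 = 0.
  H_2: rank ker ∂_2 − rank ∂_3 = (4 − 3) − 0 = 1, and there is no ∂_3, so H_2 = Z.

As a check, the Euler characteristic is 4 − 6 + 4 = 2, which agrees with 1 − 0 + 1 = 2.

Hence the Betti numbers are b_0 = 1, b_1 = 0, b_2 = 1.

b_0 = 1, b_1 = 0, b_2 = 1.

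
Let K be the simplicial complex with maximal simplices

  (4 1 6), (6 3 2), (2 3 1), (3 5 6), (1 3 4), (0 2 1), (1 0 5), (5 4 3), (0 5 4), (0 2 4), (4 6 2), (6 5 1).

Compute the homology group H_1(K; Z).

Take the total order 0 < 1 < 2 < 3 < 4 < 5 < 6 on the vertex set. Then K (dimension 2) consists of the simplices:

  0-simplices (7): [0], [1], [2], [3], [4], [5], [6]
  1-simplices (18): [0,1], [0,2], [0,4], [0,5], [1,2], [1,3], [1,4], [1,5], [1,6], [2,3], [2,4], [2,6], [3,4], [3,5], [3,6], [4,5], [4,6], [5,6]
  2-simplices (12): [0,1,2], [0,1,5], [0,2,4], [0,4,5], [1,2,3], [1,3,4], [1,4,6], [1,5,6], [2,3,6], [2,4,6], [3,4,5], [3,5,6]

giving chain groups C_0 ≅ Z^7, C_1 ≅ Z^18, C_2 ≅ Z^12.

The boundary map ∂_1: C_1 → C_0 maps an edge to its endpoints' difference, ∂[p,q] = q − p. For instance
  ∂[1,2] = [2] − [1].
This gives a 7×18 integer matrix of rank 6; reducing to Smith normal form yields diagonal entries (1,1,1,1,1,1).

Boundary ∂_2: C_2 → C_1 sends each 2-simplex [p,q,r] to [q,r] − [p,r] + [p,q]. For instance
  ∂[2,3,6] = [3,6] − [2,6] + [2,3],
  ∂[1,2,3] = [2,3] − [1,3] + [1,2].
The 18×12 boundary matrix has rank 12 and Smith normal form diag(1,1,1,1,1,1,1,1,1,1,1,2).

Computing H_k = (kernel of ∂_k) / (image of ∂_{k+1}):

  H_1: rank ker ∂_1 − rank ∂_2 = (18 − 6) − 12 = 0, and ∂_2 has invariant factor 2 > 1, so H_1 = Z/2.

H_1 ≅ Z/2.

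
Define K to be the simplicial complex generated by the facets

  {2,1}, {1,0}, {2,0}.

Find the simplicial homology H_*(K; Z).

We work with the vertex ordering 0 < 1 < 2. The simplices of K, each written with vertices in increasing order, are:

  0-simplices (3): [0], [1], [2]
  1-simplices (3): [0,1], [0,2], [1,2]

Hence C_0 ≅ Z^3, C_1 ≅ Z^3.

The boundary map ∂_1: C_1 → C_0 is given by ∂[p,q] = [q] − [p]. For instance
  ∂[0,1] = [1] − [0].
The resulting 3×3 matrix has rank 2, and its Smith normal form has invariant factors (1,1).

Now H_k = ker ∂_k / im ∂_{k+1}, so:

  H_0: rank C_0 − rank ∂_1 = 3 − 2 = 1, and the invariant factors of ∂_1 are all 1, so H_0 = Z.
  H_1: rank ker ∂_1 − rank ∂_2 = (3 − 2) − 0 = 1, and there is no ∂_2, so H_1 = Z.

As a check, the Euler characteristic is 3 − 3 = 0, which agrees with 1 − 1 = 0.

H_0 = Z,  H_1 = Z.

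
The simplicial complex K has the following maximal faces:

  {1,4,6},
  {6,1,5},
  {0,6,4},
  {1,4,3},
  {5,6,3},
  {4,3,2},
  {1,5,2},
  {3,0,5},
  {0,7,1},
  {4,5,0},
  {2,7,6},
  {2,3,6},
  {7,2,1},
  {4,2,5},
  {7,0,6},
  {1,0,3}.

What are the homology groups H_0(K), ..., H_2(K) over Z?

Fix the vertex order 0 < 1 < 2 < 3 < 4 < 5 < 6 < 7 and write every simplex with vertices in increasing order. Then dim K = 2 and the simplices of K are:

  0-simplices (8): [0], [1], [2], [3], [4], [5], [6], [7]
  1-simplices (24): (24 of them)
  2-simplices (16): [0,1,3], [0,1,7], [0,3,5], [0,4,5], [0,4,6], [0,6,7], [1,2,5], [1,2,7], [1,3,4], [1,4,6], [1,5,6], [2,3,4], [2,3,6], [2,4,5], [2,6,7], [3,5,6]

Hence C_0 ≅ Z^8, C_1 ≅ Z^24, C_2 ≅ Z^16.

Boundary ∂_1: C_1 → C_0 sends each edge [p,q] (with p < q) to q − p. For instance
  ∂[0,7] = [7] − [0].
The 8×24 boundary matrix has rank 7 and Smith normal form diag(1,1,1,1,1,1,1).

The boundary map ∂_2: C_2 → C_1 maps a triangle to the signed sum of its edges. For instance
  ∂[1,2,5] = [2,5] − [1,5] + [1,2],
  ∂[0,6,7] = [6,7] − [0,7] + [0,6].
As a 24×16 matrix over Z this has rank 15, with invariant factors (1,1,1,1,1,1,1,1,1,1,1,1,1,1,1).

Computing H_k = (kernel of ∂_k) / (image of ∂_{k+1}):

  H_0: rank C_0 − rank ∂_1 = 8 − 7 = 1, and the invariant factors of ∂_1 are all 1, so H_0 ≅ Z.
  H_1: rank ker ∂_1 − rank ∂_2 = (24 − 7) − 15 = 2, and the invariant factors of ∂_2 are all 1, so H_1 ≅ Z^2.
  H_2: rank ker ∂_2 − rank ∂_3 = (16 − 15) − 0 = 1, and there is no ∂_3, so H_2 ≅ Z.

(K is a triangulation of the torus T^2.)

H_0 = Z,  H_1 = Z^2,  H_2 = Z.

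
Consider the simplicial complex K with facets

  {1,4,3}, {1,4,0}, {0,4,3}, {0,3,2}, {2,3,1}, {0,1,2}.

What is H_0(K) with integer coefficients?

H_0 = Z.

Fix the vertex order 0 < 1 < 2 < 3 < 4 and write every simplex with vertices in increasing order. Then dim K = 2 and the simplices of K are:

  0-simplices (5): [0], [1], [2], [3], [4]
  1-simplices (9): [0,1], [0,2], [0,3], [0,4], [1,2], [1,3], [1,4], [2,3], [3,4]
  2-simplices (6): [0,1,2], [0,1,4], [0,2,3], [0,3,4], [1,2,3], [1,3,4]

giving chain groups C_0 ≅ Z^5, C_1 ≅ Z^9, C_2 ≅ Z^6.

∂_1: C_1 → C_0 sends each edge [p,q] (with p < q) to q − p.
The resulting 5×9 matrix has rank 4, and its Smith normal form has invariant factors (1,1,1,1).

The boundary map ∂_2: C_2 → C_1 acts by ∂[p,q,r] = [q,r] − [p,r] + [p,q]. For instance
  ∂[0,1,2] = [1,2] − [0,2] + [0,1],
  ∂[1,2,3] = [2,3] − [1,3] + [1,2].
The resulting 9×6 matrix has rank 5, and its Smith normal form has invariant factors (1,1,1,1,1).

Now H_k = ker ∂_k / im ∂_{k+1}, so:

  H_0: rank C_0 − rank ∂_1 = 5 − 4 = 1, and the invariant factors of ∂_1 are all 1, so H_0 = Z.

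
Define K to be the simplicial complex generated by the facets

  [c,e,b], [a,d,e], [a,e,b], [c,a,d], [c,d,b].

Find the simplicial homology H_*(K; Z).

H_0 = Z,  H_1 = Z,  H_2 = 0.

Fix the vertex order a < b < c < d < e and write every simplex with vertices in increasing order. Then dim K = 2 and the simplices of K are:

  0-simplices (5): a, b, c, d, e
  1-simplices (10): ab, ac, ad, ae, bc, bd, be, cd, ce, de
  2-simplices (5): abe, acd, ade, bcd, bce

Hence C_0 ≅ Z^5, C_1 ≅ Z^10, C_2 ≅ Z^5.

∂_1: C_1 → C_0 maps an edge to its endpoints' difference, ∂[p,q] = q − p.
This gives a 5×10 integer matrix of rank 4; reducing to Smith normal form yields diagonal entries (1,1,1,1).

The boundary map ∂_2: C_2 → C_1 maps a triangle to the signed sum of its edges. For instance
  ∂ade = de − ae + ad,
  ∂bce = ce − be + bc.
The 10×5 boundary matrix has rank 5 and Smith normal form diag(1,1,1,1,1).

Now H_k = ker ∂_k / im ∂_{k+1}, so:

  H_0: rank C_0 − rank ∂_1 = 5 − 4 = 1, and the invariant factors of ∂_1 are all 1, so H_0 = Z.
  H_1: rank ker ∂_1 − rank ∂_2 = (10 − 4) − 5 = 1, and the invariant factors of ∂_2 are all 1, so H_1 = Z.
  H_2: rank ker ∂_2 − rank ∂_3 = (5 − 5) − 0 = 0, and there is no ∂_3, so H_2 = 0.

As a check, the Euler characteristic is 5 − 10 + 5 = 0, which agrees with 1 − 1 + 0 = 0.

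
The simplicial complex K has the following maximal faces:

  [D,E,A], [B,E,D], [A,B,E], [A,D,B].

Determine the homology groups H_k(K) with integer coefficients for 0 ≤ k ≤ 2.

Fix the vertex order A < B < D < E and write every simplex with vertices in increasing order. Then dim K = 2 and the simplices of K are:

  0-simplices (4): A, B, D, E
  1-simplices (6): AB, AD, AE, BD, BE, DE
  2-simplices (4): ABD, ABE, ADE, BDE

giving chain groups C_0 ≅ Z^4, C_1 ≅ Z^6, C_2 ≅ Z^4.

Boundary ∂_1: C_1 → C_0 is given by ∂[p,q] = [q] − [p].
The 4×6 boundary matrix has rank 3 and Smith normal form diag(1,1,1).

∂_2: C_2 → C_1 sends each 2-simplex [p,q,r] to [q,r] − [p,r] + [p,q]. For instance
  ∂ABD = BD − AD + AB,
  ∂ADE = DE − AE + AD.
As a 6×4 matrix over Z this has rank 3, with invariant factors (1,1,1).

Reading off H_k = ker ∂_k / im ∂_{k+1}:

  H_0: rank C_0 − rank ∂_1 = 4 − 3 = 1, and the invariant factors of ∂_1 are all 1, so H_0 = Z.
  H_1: rank ker ∂_1 − rank ∂_2 = (6 − 3) − 3 = 0, and the invariant factors of ∂_2 are all 1, so H_1 = 0.
  H_2: rank ker ∂_2 − rank ∂_3 = (4 − 3) − 0 = 1, and there is no ∂_3, so H_2 = Z.

H_0 = Z,  H_1 = 0,  H_2 = Z.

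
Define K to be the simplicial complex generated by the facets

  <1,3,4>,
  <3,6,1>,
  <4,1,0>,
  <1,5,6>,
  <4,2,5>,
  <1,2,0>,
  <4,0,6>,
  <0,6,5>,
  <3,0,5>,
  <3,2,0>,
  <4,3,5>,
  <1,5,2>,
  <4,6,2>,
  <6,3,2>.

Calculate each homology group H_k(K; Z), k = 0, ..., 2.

H_0 = Z,  H_1 = Z^2,  H_2 = Z.

K has 7 vertices, 21 edges, 14 triangles.
rank ∂_0 = 0, rank ∂_1 = 6 ⇒ b_0 = 7 − 0 − 6 = 1; all invariant factors of ∂_1 are 1 so no torsion. So H_0 = Z.
rank ∂_1 = 6, rank ∂_2 = 13 ⇒ b_1 = 21 − 6 − 13 = 2; all invariant factors of ∂_2 are 1 so no torsion. So H_1 = Z^2.
rank ∂_2 = 13, rank ∂_3 = 0 ⇒ b_2 = 14 − 13 − 0 = 1. So H_2 = Z.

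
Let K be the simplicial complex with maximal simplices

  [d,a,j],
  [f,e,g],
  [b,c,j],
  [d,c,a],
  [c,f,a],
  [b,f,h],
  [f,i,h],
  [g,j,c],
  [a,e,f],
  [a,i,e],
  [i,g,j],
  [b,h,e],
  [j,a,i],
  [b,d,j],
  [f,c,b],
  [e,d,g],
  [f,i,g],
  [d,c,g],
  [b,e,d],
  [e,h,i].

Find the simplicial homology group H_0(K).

H_0 ≅ Z.

Take the total order a < b < c < d < e < f < g < h < i < j on the vertex set. Then K (dimension 2) consists of the simplices:

  0-simplices (10): a, b, c, d, e, f, g, h, i, j
  1-simplices (30): ac, ad, ae, af, ai, aj, bc, bd, be, bf, bh, bj, cd, cf, cg, cj, de, dg, dj, ef, eg, eh, ei, fg, fh, fi, gi, gj, hi, ij
  2-simplices (20): acd, acf, adj, aef, aei, aij, bcf, bcj, bde, bdj, beh, bfh, cdg, cgj, deg, efg, ehi, fgi, fhi, gij

Hence C_0 ≅ Z^10, C_1 ≅ Z^30, C_2 ≅ Z^20.

The boundary map ∂_1: C_1 → C_0 sends each edge [p,q] (with p < q) to q − p. For instance
  ∂gi = i − g.
The resulting 10×30 matrix has rank 9, and its Smith normal form has invariant factors (1,1,1,1,1,1,1,1,1).

Boundary ∂_2: C_2 → C_1 acts by ∂[p,q,r] = [q,r] − [p,r] + [p,q]. For instance
  ∂bcj = cj − bj + bc,
  ∂bfh = fh − bh + bf.
As a 30×20 matrix over Z this has rank 20, with invariant factors (1,1,1,1,1,1,1,1,1,1,1,1,1,1,1,1,1,1,1,2).

Reading off H_k = ker ∂_k / im ∂_{k+1}:

  H_0: rank C_0 − rank ∂_1 = 10 − 9 = 1, and the invariant factors of ∂_1 are all 1, so H_0 ≅ Z.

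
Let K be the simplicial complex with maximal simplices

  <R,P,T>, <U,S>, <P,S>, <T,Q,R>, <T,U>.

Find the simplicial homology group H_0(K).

Order the vertices as P < Q < R < S < T < U. Listing each simplex with vertices in this order, K has dimension 2 with simplices:

  0-simplices (6): P, Q, R, S, T, U
  1-simplices (8): PR, PS, PT, QR, QT, RT, SU, TU
  2-simplices (2): PRT, QRT

giving chain groups C_0 ≅ Z^6, C_1 ≅ Z^8, C_2 ≅ Z^2.

Boundary ∂_1: C_1 → C_0 sends each edge [p,q] (with p < q) to q − p. For instance
  ∂PS = S − P.
The 6×8 boundary matrix has rank 5 and Smith normal form diag(1,1,1,1,1).

∂_2: C_2 → C_1 acts by ∂[p,q,r] = [q,r] − [p,r] + [p,q]. For instance
  ∂QRT = RT − QT + QR,
  ∂PRT = RT − PT + PR.
The resulting 8×2 matrix has rank 2, and its Smith normal form has invariant factors (1,1).

From H_k ≅ ker(∂_k) / im(∂_{k+1}) we obtain:

  H_0: rank C_0 − rank ∂_1 = 6 − 5 = 1, and the invariant factors of ∂_1 are all 1, so H_0 ≅ Z.

H_0 = Z.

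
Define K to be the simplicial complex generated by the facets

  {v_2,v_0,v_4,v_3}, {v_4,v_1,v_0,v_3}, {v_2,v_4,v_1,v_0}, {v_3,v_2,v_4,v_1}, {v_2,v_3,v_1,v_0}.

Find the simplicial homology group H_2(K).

H_2 = 0.

K has 5 vertices, 10 edges, 10 triangles, 5 3-simplices.
rank ∂_2 = 6, rank ∂_3 = 4 ⇒ b_2 = 10 − 6 − 4 = 0; all invariant factors of ∂_3 are 1 so no torsion. So H_2 ≅ 0.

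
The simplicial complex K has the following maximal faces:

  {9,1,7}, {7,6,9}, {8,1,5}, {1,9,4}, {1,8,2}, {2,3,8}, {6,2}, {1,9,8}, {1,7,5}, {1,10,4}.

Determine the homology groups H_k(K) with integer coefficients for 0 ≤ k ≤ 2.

Order the vertices as 1 < 2 < 3 < 4 < 5 < 6 < 7 < 8 < 9 < 10. Listing each simplex with vertices in this order, K has dimension 2 with simplices:

  0-simplices (10): [1], [2], [3], [4], [5], [6], [7], [8], [9], [10]
  1-simplices (19): [1,2], [1,4], [1,5], [1,7], [1,8], [1,9], [1,10], [2,3], [2,6], [2,8], [3,8], [4,9], [4,10], [5,7], [5,8], [6,7], [6,9], [7,9], [8,9]
  2-simplices (9): [1,2,8], [1,4,9], [1,4,10], [1,5,7], [1,5,8], [1,7,9], [1,8,9], [2,3,8], [6,7,9]

giving chain groups C_0 ≅ Z^10, C_1 ≅ Z^19, C_2 ≅ Z^9.

The boundary map ∂_1: C_1 → C_0 is given by ∂[p,q] = [q] − [p].
This gives a 10×19 integer matrix of rank 9; reducing to Smith normal form yields diagonal entries (1,1,1,1,1,1,1,1,1).

∂_2: C_2 → C_1 acts by ∂[p,q,r] = [q,r] − [p,r] + [p,q]. For instance
  ∂[1,4,9] = [4,9] − [1,9] + [1,4],
  ∂[1,5,7] = [5,7] − [1,7] + [1,5].
The 19×9 boundary matrix has rank 9 and Smith normal form diag(1,1,1,1,1,1,1,1,1).

From H_k ≅ ker(∂_k) / im(∂_{k+1}) we obtain:

  H_0: rank C_0 − rank ∂_1 = 10 − 9 = 1, and the invariant factors of ∂_1 are all 1, so H_0 = Z.
  H_1: rank ker ∂_1 − rank ∂_2 = (19 − 9) − 9 = 1, and the invariant factors of ∂_2 are all 1, so H_1 = Z.
  H_2: rank ker ∂_2 − rank ∂_3 = (9 − 9) − 0 = 0, and there is no ∂_3, so H_2 = 0.

As a check, the Euler characteristic is 10 − 19 + 9 = 0, which agrees with 1 − 1 + 0 = 0.

H_0 = Z,  H_1 = Z,  H_2 = 0.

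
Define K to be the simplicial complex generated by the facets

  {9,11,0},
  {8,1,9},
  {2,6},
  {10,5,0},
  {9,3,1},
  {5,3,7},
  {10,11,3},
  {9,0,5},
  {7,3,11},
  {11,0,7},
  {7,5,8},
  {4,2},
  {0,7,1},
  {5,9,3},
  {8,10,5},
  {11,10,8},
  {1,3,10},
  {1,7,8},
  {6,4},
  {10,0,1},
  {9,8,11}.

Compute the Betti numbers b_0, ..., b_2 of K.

Take the total order 0 < 1 < 2 < 3 < 4 < 5 < 6 < 7 < 8 < 9 < 10 < 11 on the vertex set. Then K (dimension 2) consists of the simplices:

  0-simplices (12): [0], [1], [2], [3], [4], [5], [6], [7], [8], [9], [10], [11]
  1-simplices (30): (30 of them)
  2-simplices (18): (18 of them)

so the chain groups are C_0 ≅ Z^12, C_1 ≅ Z^30, C_2 ≅ Z^18.

∂_1: C_1 → C_0 sends each edge [p,q] (with p < q) to q − p.
As a 12×30 matrix over Z this has rank 10, with invariant factors (1,1,1,1,1,1,1,1,1,1).

The boundary map ∂_2: C_2 → C_1 sends each 2-simplex [p,q,r] to [q,r] − [p,r] + [p,q]. For instance
  ∂[3,5,7] = [5,7] − [3,7] + [3,5],
  ∂[0,5,10] = [5,10] − [0,10] + [0,5].
This gives a 30×18 integer matrix of rank 17; reducing to Smith normal form yields diagonal entries (1,1,1,1,1,1,1,1,1,1,1,1,1,1,1,1,1).

Computing H_k = (kernel of ∂_k) / (image of ∂_{k+1}):

  H_0: rank C_0 − rank ∂_1 = 12 − 10 = 2, and the invariant factors of ∂_1 are all 1, so H_0 = Z^2.
  H_1: rank ker ∂_1 − rank ∂_2 = (30 − 10) − 17 = 3, and the invariant factors of ∂_2 are all 1, so H_1 = Z^3.
  H_2: rank ker ∂_2 − rank ∂_3 = (18 − 17) − 0 = 1, and there is no ∂_3, so H_2 = Z.

As a check, the Euler characteristic is 12 − 30 + 18 = 0, which agrees with 2 − 3 + 1 = 0.
(K is a triangulation of the disjoint union of the circle S^1 and the torus T^2.)

Hence the Betti numbers are b_0 = 2, b_1 = 3, b_2 = 1.

b_0 = 2, b_1 = 3, b_2 = 1.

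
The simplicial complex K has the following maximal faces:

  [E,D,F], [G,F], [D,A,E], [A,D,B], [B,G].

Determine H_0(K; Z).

H_0 ≅ Z.

We work with the vertex ordering A < B < D < E < F < G. The simplices of K, each written with vertices in increasing order, are:

  0-simplices (6): A, B, D, E, F, G
  1-simplices (9): AB, AD, AE, BD, BG, DE, DF, EF, FG
  2-simplices (3): ABD, ADE, DEF

giving chain groups C_0 ≅ Z^6, C_1 ≅ Z^9, C_2 ≅ Z^3.

The boundary map ∂_1: C_1 → C_0 is given by ∂[p,q] = [q] − [p]. For instance
  ∂AD = D − A.
The resulting 6×9 matrix has rank 5, and its Smith normal form has invariant factors (1,1,1,1,1).

Boundary ∂_2: C_2 → C_1 sends each 2-simplex [p,q,r] to [q,r] − [p,r] + [p,q]. For instance
  ∂ADE = DE − AE + AD,
  ∂DEF = EF − DF + DE.
As a 9×3 matrix over Z this has rank 3, with invariant factors (1,1,1).

Reading off H_k = ker ∂_k / im ∂_{k+1}:

  H_0: rank C_0 − rank ∂_1 = 6 − 5 = 1, and the invariant factors of ∂_1 are all 1, so H_0 ≅ Z.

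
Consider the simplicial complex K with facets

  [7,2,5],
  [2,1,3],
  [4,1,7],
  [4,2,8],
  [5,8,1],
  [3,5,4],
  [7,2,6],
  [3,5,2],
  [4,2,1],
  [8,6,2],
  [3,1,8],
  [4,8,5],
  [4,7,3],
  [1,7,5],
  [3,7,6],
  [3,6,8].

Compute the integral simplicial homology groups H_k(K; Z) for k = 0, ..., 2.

K has 8 vertices, 24 edges, 16 triangles.
rank ∂_0 = 0, rank ∂_1 = 7 ⇒ b_0 = 8 − 0 − 7 = 1; all invariant factors of ∂_1 are 1 so no torsion. So H_0 = Z.
rank ∂_1 = 7, rank ∂_2 = 15 ⇒ b_1 = 24 − 7 − 15 = 2; all invariant factors of ∂_2 are 1 so no torsion. So H_1 = Z^2.
rank ∂_2 = 15, rank ∂_3 = 0 ⇒ b_2 = 16 − 15 − 0 = 1. So H_2 = Z.

H_0 ≅ Z,  H_1 ≅ Z^2,  H_2 ≅ Z.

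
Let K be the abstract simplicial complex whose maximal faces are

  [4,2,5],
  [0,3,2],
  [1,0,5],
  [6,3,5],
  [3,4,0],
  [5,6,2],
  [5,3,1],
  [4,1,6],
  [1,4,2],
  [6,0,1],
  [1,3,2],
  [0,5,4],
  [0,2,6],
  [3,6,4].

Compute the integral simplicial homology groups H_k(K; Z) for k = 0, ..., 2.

We work with the vertex ordering 0 < 1 < 2 < 3 < 4 < 5 < 6. The simplices of K, each written with vertices in increasing order, are:

  0-simplices (7): [0], [1], [2], [3], [4], [5], [6]
  1-simplices (21): [0,1], [0,2], [0,3], [0,4], [0,5], [0,6], [1,2], [1,3], [1,4], [1,5], [1,6], [2,3], [2,4], [2,5], [2,6], [3,4], [3,5], [3,6], [4,5], [4,6], [5,6]
  2-simplices (14): [0,1,5], [0,1,6], [0,2,3], [0,2,6], [0,3,4], [0,4,5], [1,2,3], [1,2,4], [1,3,5], [1,4,6], [2,4,5], [2,5,6], [3,4,6], [3,5,6]

so the chain groups are C_0 ≅ Z^7, C_1 ≅ Z^21, C_2 ≅ Z^14.

∂_1: C_1 → C_0 maps an edge to its endpoints' difference, ∂[p,q] = q − p.
This gives a 7×21 integer matrix of rank 6; reducing to Smith normal form yields diagonal entries (1,1,1,1,1,1).

∂_2: C_2 → C_1 acts by ∂[p,q,r] = [q,r] − [p,r] + [p,q]. For instance
  ∂[0,1,6] = [1,6] − [0,6] + [0,1],
  ∂[0,1,5] = [1,5] − [0,5] + [0,1].
As a 21×14 matrix over Z this has rank 13, with invariant factors (1,1,1,1,1,1,1,1,1,1,1,1,1).

Reading off H_k = ker ∂_k / im ∂_{k+1}:

  H_0: rank C_0 − rank ∂_1 = 7 − 6 = 1, and the invariant factors of ∂_1 are all 1, so H_0 = Z.
  H_1: rank ker ∂_1 − rank ∂_2 = (21 − 6) − 13 = 2, and the invariant factors of ∂_2 are all 1, so H_1 = Z^2.
  H_2: rank ker ∂_2 − rank ∂_3 = (14 − 13) − 0 = 1, and there is no ∂_3, so H_2 = Z.

(K is a triangulation of the torus T^2.)

H_0 ≅ Z,  H_1 ≅ Z^2,  H_2 ≅ Z.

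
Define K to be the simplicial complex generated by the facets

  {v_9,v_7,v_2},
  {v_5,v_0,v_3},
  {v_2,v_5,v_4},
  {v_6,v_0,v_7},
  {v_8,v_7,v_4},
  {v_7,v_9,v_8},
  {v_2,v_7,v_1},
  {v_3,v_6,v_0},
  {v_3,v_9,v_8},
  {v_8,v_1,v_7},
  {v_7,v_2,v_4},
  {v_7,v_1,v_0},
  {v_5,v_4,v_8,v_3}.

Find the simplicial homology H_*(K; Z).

K has 10 vertices, 25 edges, 16 triangles, 1 3-simplex.
rank ∂_0 = 0, rank ∂_1 = 9 ⇒ b_0 = 10 − 0 − 9 = 1; all invariant factors of ∂_1 are 1 so no torsion. So H_0 = Z.
rank ∂_1 = 9, rank ∂_2 = 15 ⇒ b_1 = 25 − 9 − 15 = 1; all invariant factors of ∂_2 are 1 so no torsion. So H_1 = Z.
rank ∂_2 = 15, rank ∂_3 = 1 ⇒ b_2 = 16 − 15 − 1 = 0; all invariant factors of ∂_3 are 1 so no torsion. So H_2 = 0.
rank ∂_3 = 1, rank ∂_4 = 0 ⇒ b_3 = 1 − 1 − 0 = 0. So H_3 = 0.

H_0 = Z,  H_1 = Z,  H_2 = 0,  H_3 = 0.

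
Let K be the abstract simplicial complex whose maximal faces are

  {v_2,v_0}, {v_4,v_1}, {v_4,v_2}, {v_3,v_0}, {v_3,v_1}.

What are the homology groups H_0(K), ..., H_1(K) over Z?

H_0 = Z,  H_1 = Z.

Take the total order v_0 < v_1 < v_2 < v_3 < v_4 on the vertex set. Then K (dimension 1) consists of the simplices:

  0-simplices (5): [v_0], [v_1], [v_2], [v_3], [v_4]
  1-simplices (5): [v_0,v_2], [v_0,v_3], [v_1,v_3], [v_1,v_4], [v_2,v_4]

so the chain groups are C_0 ≅ Z^5, C_1 ≅ Z^5.

Boundary ∂_1: C_1 → C_0 maps an edge to its endpoints' difference, ∂[p,q] = q − p. For instance
  ∂[v_1,v_3] = [v_3] − [v_1].
The 5×5 boundary matrix has rank 4 and Smith normal form diag(1,1,1,1).

Reading off H_k = ker ∂_k / im ∂_{k+1}:

  H_0: rank C_0 − rank ∂_1 = 5 − 4 = 1, and the invariant factors of ∂_1 are all 1, so H_0 = Z.
  H_1: rank ker ∂_1 − rank ∂_2 = (5 − 4) − 0 = 1, and there is no ∂_2, so H_1 = Z.

(K is a triangulation of the circle S^1.)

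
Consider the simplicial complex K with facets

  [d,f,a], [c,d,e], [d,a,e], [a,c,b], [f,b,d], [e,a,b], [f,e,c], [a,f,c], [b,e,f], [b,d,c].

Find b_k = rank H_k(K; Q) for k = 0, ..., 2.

b_0 = 1, b_1 = 0, b_2 = 0.

We work with the vertex ordering a < b < c < d < e < f. The simplices of K, each written with vertices in increasing order, are:

  0-simplices (6): a, b, c, d, e, f
  1-simplices (15): ab, ac, ad, ae, af, bc, bd, be, bf, cd, ce, cf, de, df, ef
  2-simplices (10): abc, abe, acf, ade, adf, bcd, bdf, bef, cde, cef

Hence C_0 ≅ Z^6, C_1 ≅ Z^15, C_2 ≅ Z^10.

∂_1: C_1 → C_0 maps an edge to its endpoints' difference, ∂[p,q] = q − p. For instance
  ∂bf = f − b.
The resulting 6×15 matrix has rank 5, and its Smith normal form has invariant factors (1,1,1,1,1).

Boundary ∂_2: C_2 → C_1 acts by ∂[p,q,r] = [q,r] − [p,r] + [p,q]. For instance
  ∂cde = de − ce + cd,
  ∂abe = be − ae + ab.
The resulting 15×10 matrix has rank 10, and its Smith normal form has invariant factors (1,1,1,1,1,1,1,1,1,2).

Computing H_k = (kernel of ∂_k) / (image of ∂_{k+1}):

  H_0: rank C_0 − rank ∂_1 = 6 − 5 = 1, and the invariant factors of ∂_1 are all 1, so H_0 = Z.
  H_1: rank ker ∂_1 − rank ∂_2 = (15 − 5) − 10 = 0, and ∂_2 has invariant factor 2 > 1, so H_1 = Z/2.
  H_2: rank ker ∂_2 − rank ∂_3 = (10 − 10) − 0 = 0, and there is no ∂_3, so H_2 = 0.

As a check, the Euler characteristic is 6 − 15 + 10 = 1, which agrees with 1 − 0 + 0 = 1.
(K is a triangulation of the real projective plane RP^2.)

Hence the Betti numbers are b_0 = 1, b_1 = 0, b_2 = 0.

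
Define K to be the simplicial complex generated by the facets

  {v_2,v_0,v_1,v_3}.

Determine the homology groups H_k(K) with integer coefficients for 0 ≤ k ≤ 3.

K has 4 vertices, 6 edges, 4 triangles, 1 3-simplex.
rank ∂_0 = 0, rank ∂_1 = 3 ⇒ b_0 = 4 − 0 − 3 = 1; all invariant factors of ∂_1 are 1 so no torsion. So H_0 = Z.
rank ∂_1 = 3, rank ∂_2 = 3 ⇒ b_1 = 6 − 3 − 3 = 0; all invariant factors of ∂_2 are 1 so no torsion. So H_1 = 0.
rank ∂_2 = 3, rank ∂_3 = 1 ⇒ b_2 = 4 − 3 − 1 = 0; all invariant factors of ∂_3 are 1 so no torsion. So H_2 = 0.
rank ∂_3 = 1, rank ∂_4 = 0 ⇒ b_3 = 1 − 1 − 0 = 0. So H_3 = 0.

H_0 = Z,  H_1 = 0,  H_2 = 0,  H_3 = 0.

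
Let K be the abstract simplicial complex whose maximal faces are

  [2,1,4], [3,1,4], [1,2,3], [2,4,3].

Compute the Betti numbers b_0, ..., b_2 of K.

Fix the vertex order 1 < 2 < 3 < 4 and write every simplex with vertices in increasing order. Then dim K = 2 and the simplices of K are:

  0-simplices (4): [1], [2], [3], [4]
  1-simplices (6): [1,2], [1,3], [1,4], [2,3], [2,4], [3,4]
  2-simplices (4): [1,2,3], [1,2,4], [1,3,4], [2,3,4]

so the chain groups are C_0 ≅ Z^4, C_1 ≅ Z^6, C_2 ≅ Z^4.

The boundary map ∂_1: C_1 → C_0 sends each edge [p,q] (with p < q) to q − p. For instance
  ∂[1,4] = [4] − [1].
As a 4×6 matrix over Z this has rank 3, with invariant factors (1,1,1).

∂_2: C_2 → C_1 sends each 2-simplex [p,q,r] to [q,r] − [p,r] + [p,q]. For instance
  ∂[2,3,4] = [3,4] − [2,4] + [2,3],
  ∂[1,2,3] = [2,3] − [1,3] + [1,2].
The resulting 6×4 matrix has rank 3, and its Smith normal form has invariant factors (1,1,1).

Computing H_k = (kernel of ∂_k) / (image of ∂_{k+1}):

  H_0: rank C_0 − rank ∂_1 = 4 − 3 = 1, and the invariant factors of ∂_1 are all 1, so H_0 ≅ Z.
  H_1: rank ker ∂_1 − rank ∂_2 = (6 − 3) − 3 = 0, and the invariant factors of ∂_2 are all 1, so H_1 ≅ 0.
  H_2: rank ker ∂_2 − rank ∂_3 = (4 − 3) − 0 = 1, and there is no ∂_3, so H_2 ≅ Z.

(K is a triangulation of the 2-sphere S^2.)

Hence the Betti numbers are b_0 = 1, b_1 = 0, b_2 = 1.

b_0 = 1, b_1 = 0, b_2 = 1.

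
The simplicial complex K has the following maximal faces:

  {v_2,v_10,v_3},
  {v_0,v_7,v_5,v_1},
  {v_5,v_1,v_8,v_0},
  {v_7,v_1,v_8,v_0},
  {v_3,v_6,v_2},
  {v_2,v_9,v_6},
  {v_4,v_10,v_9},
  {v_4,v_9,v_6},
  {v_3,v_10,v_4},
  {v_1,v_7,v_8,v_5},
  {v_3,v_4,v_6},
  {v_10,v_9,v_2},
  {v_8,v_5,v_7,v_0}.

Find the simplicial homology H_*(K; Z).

Order the vertices as v_0 < v_1 < v_2 < v_3 < v_4 < v_5 < v_6 < v_7 < v_8 < v_9 < v_10. Listing each simplex with vertices in this order, K has dimension 3 with simplices:

  0-simplices (11): [v_0], [v_1], [v_2], [v_3], [v_4], [v_5], [v_6], [v_7], [v_8], [v_9], [v_10]
  1-simplices (22): (22 of them)
  2-simplices (18): (18 of them)
  3-simplices (5): [v_0,v_1,v_5,v_7], [v_0,v_1,v_5,v_8], [v_0,v_1,v_7,v_8], [v_0,v_5,v_7,v_8], [v_1,v_5,v_7,v_8]

Hence C_0 ≅ Z^11, C_1 ≅ Z^22, C_2 ≅ Z^18, C_3 ≅ Z^5.

The boundary map ∂_1: C_1 → C_0 maps an edge to its endpoints' difference, ∂[p,q] = q − p.
The 11×22 boundary matrix has rank 9 and Smith normal form diag(1,1,1,1,1,1,1,1,1).

The boundary map ∂_2: C_2 → C_1 acts by ∂[p,q,r] = [q,r] − [p,r] + [p,q]. For instance
  ∂[v_0,v_7,v_8] = [v_7,v_8] − [v_0,v_8] + [v_0,v_7],
  ∂[v_3,v_4,v_10] = [v_4,v_10] − [v_3,v_10] + [v_3,v_4].
The resulting 22×18 matrix has rank 13, and its Smith normal form has invariant factors (1,1,1,1,1,1,1,1,1,1,1,1,1).

The boundary map ∂_3: C_3 → C_2 sends each 3-simplex σ to the alternating sum Σ_i (−1)^i (σ with its i-th vertex removed). For instance
  ∂[v_0,v_1,v_5,v_7] = [v_1,v_5,v_7] − [v_0,v_5,v_7] + [v_0,v_1,v_7] − [v_0,v_1,v_5],
  ∂[v_0,v_1,v_7,v_8] = [v_1,v_7,v_8] − [v_0,v_7,v_8] + [v_0,v_1,v_8] − [v_0,v_1,v_7].
The 18×5 boundary matrix has rank 4 and Smith normal form diag(1,1,1,1).

Now H_k = ker ∂_k / im ∂_{k+1}, so:

  H_0: rank C_0 − rank ∂_1 = 11 − 9 = 2, and the invariant factors of ∂_1 are all 1, so H_0 = Z^2.
  H_1: rank ker ∂_1 − rank ∂_2 = (22 − 9) − 13 = 0, and the invariant factors of ∂_2 are all 1, so H_1 = 0.
  H_2: rank ker ∂_2 − rank ∂_3 = (18 − 13) − 4 = 1, and the invariant factors of ∂_3 are all 1, so H_2 = Z.
  H_3: rank ker ∂_3 − rank ∂_4 = (5 − 4) − 0 = 1, and there is no ∂_4, so H_3 = Z.

As a check, the Euler characteristic is 11 − 22 + 18 − 5 = 2, which agrees with 2 − 0 + 1 − 1 = 2.
(K is a triangulation of the disjoint union of the 3-sphere S^3 and the 2-sphere S^2.)

H_0 = Z^2,  H_1 = 0,  H_2 = Z,  H_3 = Z.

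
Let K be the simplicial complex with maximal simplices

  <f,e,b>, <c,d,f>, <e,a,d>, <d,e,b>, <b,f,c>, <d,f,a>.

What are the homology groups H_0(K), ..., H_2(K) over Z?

H_0 ≅ Z,  H_1 ≅ Z,  H_2 = 0.

Order the vertices as a < b < c < d < e < f. Listing each simplex with vertices in this order, K has dimension 2 with simplices:

  0-simplices (6): a, b, c, d, e, f
  1-simplices (12): ad, ae, af, bc, bd, be, bf, cd, cf, de, df, ef
  2-simplices (6): ade, adf, bcf, bde, bef, cdf

giving chain groups C_0 ≅ Z^6, C_1 ≅ Z^12, C_2 ≅ Z^6.

The boundary map ∂_1: C_1 → C_0 sends each edge [p,q] (with p < q) to q − p. For instance
  ∂ef = f − e.
This gives a 6×12 integer matrix of rank 5; reducing to Smith normal form yields diagonal entries (1,1,1,1,1).

Boundary ∂_2: C_2 → C_1 maps a triangle to the signed sum of its edges. For instance
  ∂cdf = df − cf + cd,
  ∂bde = de − be + bd.
The resulting 12×6 matrix has rank 6, and its Smith normal form has invariant factors (1,1,1,1,1,1).

Now H_k = ker ∂_k / im ∂_{k+1}, so:

  H_0: rank C_0 − rank ∂_1 = 6 − 5 = 1, and the invariant factors of ∂_1 are all 1, so H_0 ≅ Z.
  H_1: rank ker ∂_1 − rank ∂_2 = (12 − 5) − 6 = 1, and the invariant factors of ∂_2 are all 1, so H_1 ≅ Z.
  H_2: rank ker ∂_2 − rank ∂_3 = (6 − 6) − 0 = 0, and there is no ∂_3, so H_2 ≅ 0.

As a check, the Euler characteristic is 6 − 12 + 6 = 0, which agrees with 1 − 1 + 0 = 0.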